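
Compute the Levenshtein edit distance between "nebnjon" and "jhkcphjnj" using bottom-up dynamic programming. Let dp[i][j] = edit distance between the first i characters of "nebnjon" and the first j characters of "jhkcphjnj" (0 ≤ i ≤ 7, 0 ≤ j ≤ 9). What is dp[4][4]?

4

   ''  j  h  k  c  p  h  j  n  j
''  0  1  2  3  4  5  6  7  8  9
 n  1  1  2  3  4  5  6  7  7  8
 e  2  2  2  3  4  5  6  7  8  8
 b  3  3  3  3  4  5  6  7  8  9
 n  4  4  4  4  4  5  6  7  7  8
 j  5  4  5  5  5  5  6  6  7  7
 o  6  5  5  6  6  6  6  7  7  8
 n  7  6  6  6  7  7  7  7  7  8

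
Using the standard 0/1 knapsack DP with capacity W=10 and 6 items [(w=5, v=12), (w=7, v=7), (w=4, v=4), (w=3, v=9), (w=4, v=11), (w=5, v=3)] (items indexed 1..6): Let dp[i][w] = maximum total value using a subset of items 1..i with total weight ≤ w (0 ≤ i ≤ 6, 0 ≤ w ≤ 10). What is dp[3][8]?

i\w   0   1   2   3   4   5   6   7   8   9  10
  0   0   0   0   0   0   0   0   0   0   0   0
  1   0   0   0   0   0  12  12  12  12  12  12
  2   0   0   0   0   0  12  12  12  12  12  12
  3   0   0   0   0   4  12  12  12  12  16  16
  4   0   0   0   9   9  12  12  13  21  21  21
  5   0   0   0   9  11  12  12  20  21  23  23
  6   0   0   0   9  11  12  12  20  21  23  23

12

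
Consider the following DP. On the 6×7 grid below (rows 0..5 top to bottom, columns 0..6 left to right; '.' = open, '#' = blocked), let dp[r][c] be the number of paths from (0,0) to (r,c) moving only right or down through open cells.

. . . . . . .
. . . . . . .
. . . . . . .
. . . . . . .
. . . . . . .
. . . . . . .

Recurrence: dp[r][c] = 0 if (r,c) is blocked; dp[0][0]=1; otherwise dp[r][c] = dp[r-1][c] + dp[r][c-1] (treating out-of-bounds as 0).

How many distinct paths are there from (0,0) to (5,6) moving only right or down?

462

r\c   0   1   2   3   4   5   6
  0   1   1   1   1   1   1   1
  1   1   2   3   4   5   6   7
  2   1   3   6  10  15  21  28
  3   1   4  10  20  35  56  84
  4   1   5  15  35  70 126 210
  5   1   6  21  56 126 252 462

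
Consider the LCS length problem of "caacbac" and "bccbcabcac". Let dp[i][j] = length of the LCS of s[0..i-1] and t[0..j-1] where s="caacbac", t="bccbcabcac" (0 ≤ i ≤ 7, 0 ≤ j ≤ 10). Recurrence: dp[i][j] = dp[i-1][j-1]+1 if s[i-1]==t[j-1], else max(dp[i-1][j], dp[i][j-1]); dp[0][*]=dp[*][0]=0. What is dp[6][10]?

   ''  b  c  c  b  c  a  b  c  a  c
''  0  0  0  0  0  0  0  0  0  0  0
 c  0  0  1  1  1  1  1  1  1  1  1
 a  0  0  1  1  1  1  2  2  2  2  2
 a  0  0  1  1  1  1  2  2  2  3  3
 c  0  0  1  2  2  2  2  2  3  3  4
 b  0  1  1  2  3  3  3  3  3  3  4
 a  0  1  1  2  3  3  4  4  4  4  4
 c  0  1  2  2  3  4  4  4  5  5  5

4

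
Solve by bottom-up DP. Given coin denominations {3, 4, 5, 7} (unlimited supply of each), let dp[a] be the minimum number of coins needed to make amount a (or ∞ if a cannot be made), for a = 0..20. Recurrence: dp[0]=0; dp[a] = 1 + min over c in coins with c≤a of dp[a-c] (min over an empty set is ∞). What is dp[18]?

3

 a  0  1  2  3  4  5  6  7  8  9 10 11 12 13 14 15 16 17 18 19 20
dp  0  -  -  1  1  1  2  1  2  2  2  2  2  3  2  3  3  3  3  3  4
(- denotes ∞ / unreachable)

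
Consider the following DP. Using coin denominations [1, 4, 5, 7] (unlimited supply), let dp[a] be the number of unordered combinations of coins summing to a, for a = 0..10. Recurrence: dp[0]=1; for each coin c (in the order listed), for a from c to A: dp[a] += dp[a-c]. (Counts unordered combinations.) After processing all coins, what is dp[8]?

after  coin     0     1     2     3     4     5     6     7     8     9    10
          1     1     1     1     1     1     1     1     1     1     1     1
          4     1     1     1     1     2     2     2     2     3     3     3
          5     1     1     1     1     2     3     3     3     4     5     6
          7     1     1     1     1     2     3     3     4     5     6     7

5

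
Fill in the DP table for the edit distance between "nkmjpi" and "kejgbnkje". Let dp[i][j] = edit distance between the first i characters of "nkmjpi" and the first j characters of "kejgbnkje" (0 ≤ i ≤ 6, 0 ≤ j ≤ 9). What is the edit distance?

8

   ''  k  e  j  g  b  n  k  j  e
''  0  1  2  3  4  5  6  7  8  9
 n  1  1  2  3  4  5  5  6  7  8
 k  2  1  2  3  4  5  6  5  6  7
 m  3  2  2  3  4  5  6  6  6  7
 j  4  3  3  2  3  4  5  6  6  7
 p  5  4  4  3  3  4  5  6  7  7
 i  6  5  5  4  4  4  5  6  7  8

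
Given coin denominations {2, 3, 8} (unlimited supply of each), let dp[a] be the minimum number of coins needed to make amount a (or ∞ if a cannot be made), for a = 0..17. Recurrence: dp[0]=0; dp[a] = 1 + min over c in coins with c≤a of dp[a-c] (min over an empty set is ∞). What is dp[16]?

 a  0  1  2  3  4  5  6  7  8  9 10 11 12 13 14 15 16 17
dp  0  -  1  1  2  2  2  3  1  3  2  2  3  3  3  4  2  4
(- denotes ∞ / unreachable)

2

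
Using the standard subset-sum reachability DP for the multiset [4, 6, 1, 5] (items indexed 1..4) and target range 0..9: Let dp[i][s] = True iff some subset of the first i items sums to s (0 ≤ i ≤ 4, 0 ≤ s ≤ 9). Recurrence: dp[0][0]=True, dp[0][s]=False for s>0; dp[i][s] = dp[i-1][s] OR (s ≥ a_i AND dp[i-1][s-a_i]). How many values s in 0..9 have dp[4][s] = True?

7

i\s   0   1   2   3   4   5   6   7   8   9
  0   T   F   F   F   F   F   F   F   F   F
  1   T   F   F   F   T   F   F   F   F   F
  2   T   F   F   F   T   F   T   F   F   F
  3   T   T   F   F   T   T   T   T   F   F
  4   T   T   F   F   T   T   T   T   F   T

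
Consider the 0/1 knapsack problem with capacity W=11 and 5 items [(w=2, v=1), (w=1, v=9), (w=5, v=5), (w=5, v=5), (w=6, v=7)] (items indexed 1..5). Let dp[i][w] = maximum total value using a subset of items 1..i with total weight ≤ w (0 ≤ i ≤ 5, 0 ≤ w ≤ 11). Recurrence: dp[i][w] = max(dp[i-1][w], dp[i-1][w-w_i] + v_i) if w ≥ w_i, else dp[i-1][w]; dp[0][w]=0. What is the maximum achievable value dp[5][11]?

19

i\w   0   1   2   3   4   5   6   7   8   9  10  11
  0   0   0   0   0   0   0   0   0   0   0   0   0
  1   0   0   1   1   1   1   1   1   1   1   1   1
  2   0   9   9  10  10  10  10  10  10  10  10  10
  3   0   9   9  10  10  10  14  14  15  15  15  15
  4   0   9   9  10  10  10  14  14  15  15  15  19
  5   0   9   9  10  10  10  14  16  16  17  17  19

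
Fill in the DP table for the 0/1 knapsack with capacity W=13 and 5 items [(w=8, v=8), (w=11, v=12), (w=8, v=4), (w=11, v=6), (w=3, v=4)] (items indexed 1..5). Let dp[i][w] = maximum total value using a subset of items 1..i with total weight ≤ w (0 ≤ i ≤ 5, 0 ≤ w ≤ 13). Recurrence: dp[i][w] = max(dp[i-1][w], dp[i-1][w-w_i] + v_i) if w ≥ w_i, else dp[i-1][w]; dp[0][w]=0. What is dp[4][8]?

i\w   0   1   2   3   4   5   6   7   8   9  10  11  12  13
  0   0   0   0   0   0   0   0   0   0   0   0   0   0   0
  1   0   0   0   0   0   0   0   0   8   8   8   8   8   8
  2   0   0   0   0   0   0   0   0   8   8   8  12  12  12
  3   0   0   0   0   0   0   0   0   8   8   8  12  12  12
  4   0   0   0   0   0   0   0   0   8   8   8  12  12  12
  5   0   0   0   4   4   4   4   4   8   8   8  12  12  12

8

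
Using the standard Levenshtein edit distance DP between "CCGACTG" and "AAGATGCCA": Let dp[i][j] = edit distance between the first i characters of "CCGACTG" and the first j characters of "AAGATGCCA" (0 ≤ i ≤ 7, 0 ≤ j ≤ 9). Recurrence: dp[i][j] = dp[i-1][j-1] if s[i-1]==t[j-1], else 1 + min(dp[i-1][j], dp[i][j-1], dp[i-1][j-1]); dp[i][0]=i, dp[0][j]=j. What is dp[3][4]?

   ''  A  A  G  A  T  G  C  C  A
''  0  1  2  3  4  5  6  7  8  9
 C  1  1  2  3  4  5  6  6  7  8
 C  2  2  2  3  4  5  6  6  6  7
 G  3  3  3  2  3  4  5  6  7  7
 A  4  3  3  3  2  3  4  5  6  7
 C  5  4  4  4  3  3  4  4  5  6
 T  6  5  5  5  4  3  4  5  5  6
 G  7  6  6  5  5  4  3  4  5  6

3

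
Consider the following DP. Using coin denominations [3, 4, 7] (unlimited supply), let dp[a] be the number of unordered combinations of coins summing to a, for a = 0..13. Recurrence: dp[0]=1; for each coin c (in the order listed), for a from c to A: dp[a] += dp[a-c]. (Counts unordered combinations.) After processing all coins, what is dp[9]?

1

after  coin     0     1     2     3     4     5     6     7     8     9    10    11    12    13
          3     1     0     0     1     0     0     1     0     0     1     0     0     1     0
          4     1     0     0     1     1     0     1     1     1     1     1     1     2     1
          7     1     0     0     1     1     0     1     2     1     1     2     2     2     2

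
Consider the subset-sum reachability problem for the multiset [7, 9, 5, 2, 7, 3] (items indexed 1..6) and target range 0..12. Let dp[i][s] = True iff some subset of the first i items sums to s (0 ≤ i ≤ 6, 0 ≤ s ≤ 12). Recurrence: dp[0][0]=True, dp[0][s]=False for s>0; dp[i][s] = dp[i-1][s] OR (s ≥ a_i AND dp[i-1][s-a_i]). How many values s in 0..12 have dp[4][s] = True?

i\s   0   1   2   3   4   5   6   7   8   9  10  11  12
  0   T   F   F   F   F   F   F   F   F   F   F   F   F
  1   T   F   F   F   F   F   F   T   F   F   F   F   F
  2   T   F   F   F   F   F   F   T   F   T   F   F   F
  3   T   F   F   F   F   T   F   T   F   T   F   F   T
  4   T   F   T   F   F   T   F   T   F   T   F   T   T
  5   T   F   T   F   F   T   F   T   F   T   F   T   T
  6   T   F   T   T   F   T   F   T   T   T   T   T   T

7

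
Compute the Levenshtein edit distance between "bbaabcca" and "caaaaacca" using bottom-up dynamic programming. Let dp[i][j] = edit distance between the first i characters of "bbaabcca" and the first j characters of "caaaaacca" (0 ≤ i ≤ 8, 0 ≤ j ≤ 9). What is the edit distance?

   ''  c  a  a  a  a  a  c  c  a
''  0  1  2  3  4  5  6  7  8  9
 b  1  1  2  3  4  5  6  7  8  9
 b  2  2  2  3  4  5  6  7  8  9
 a  3  3  2  2  3  4  5  6  7  8
 a  4  4  3  2  2  3  4  5  6  7
 b  5  5  4  3  3  3  4  5  6  7
 c  6  5  5  4  4  4  4  4  5  6
 c  7  6  6  5  5  5  5  4  4  5
 a  8  7  6  6  5  5  5  5  5  4

4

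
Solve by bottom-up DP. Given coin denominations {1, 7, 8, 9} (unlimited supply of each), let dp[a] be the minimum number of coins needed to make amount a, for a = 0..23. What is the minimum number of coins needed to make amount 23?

3

 a  0  1  2  3  4  5  6  7  8  9 10 11 12 13 14 15 16 17 18 19 20 21 22 23
dp  0  1  2  3  4  5  6  1  1  1  2  3  4  5  2  2  2  2  2  3  4  3  3  3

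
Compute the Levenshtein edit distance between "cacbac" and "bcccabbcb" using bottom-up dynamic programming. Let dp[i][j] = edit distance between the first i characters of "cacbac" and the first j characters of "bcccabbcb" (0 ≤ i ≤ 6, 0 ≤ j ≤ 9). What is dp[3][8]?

5

   ''  b  c  c  c  a  b  b  c  b
''  0  1  2  3  4  5  6  7  8  9
 c  1  1  1  2  3  4  5  6  7  8
 a  2  2  2  2  3  3  4  5  6  7
 c  3  3  2  2  2  3  4  5  5  6
 b  4  3  3  3  3  3  3  4  5  5
 a  5  4  4  4  4  3  4  4  5  6
 c  6  5  4  4  4  4  4  5  4  5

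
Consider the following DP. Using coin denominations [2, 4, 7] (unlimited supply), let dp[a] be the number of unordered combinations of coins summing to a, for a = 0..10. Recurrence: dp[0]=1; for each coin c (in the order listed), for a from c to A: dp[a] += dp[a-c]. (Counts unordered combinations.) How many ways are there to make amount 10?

3

after  coin     0     1     2     3     4     5     6     7     8     9    10
          2     1     0     1     0     1     0     1     0     1     0     1
          4     1     0     1     0     2     0     2     0     3     0     3
          7     1     0     1     0     2     0     2     1     3     1     3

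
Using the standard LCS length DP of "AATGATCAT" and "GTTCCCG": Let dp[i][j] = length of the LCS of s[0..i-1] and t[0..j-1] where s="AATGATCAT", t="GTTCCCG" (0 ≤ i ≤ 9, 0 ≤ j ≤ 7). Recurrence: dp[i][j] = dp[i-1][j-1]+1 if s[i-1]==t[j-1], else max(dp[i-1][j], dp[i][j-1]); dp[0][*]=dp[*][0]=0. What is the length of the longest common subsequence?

3

   ''  G  T  T  C  C  C  G
''  0  0  0  0  0  0  0  0
 A  0  0  0  0  0  0  0  0
 A  0  0  0  0  0  0  0  0
 T  0  0  1  1  1  1  1  1
 G  0  1  1  1  1  1  1  2
 A  0  1  1  1  1  1  1  2
 T  0  1  2  2  2  2  2  2
 C  0  1  2  2  3  3  3  3
 A  0  1  2  2  3  3  3  3
 T  0  1  2  3  3  3  3  3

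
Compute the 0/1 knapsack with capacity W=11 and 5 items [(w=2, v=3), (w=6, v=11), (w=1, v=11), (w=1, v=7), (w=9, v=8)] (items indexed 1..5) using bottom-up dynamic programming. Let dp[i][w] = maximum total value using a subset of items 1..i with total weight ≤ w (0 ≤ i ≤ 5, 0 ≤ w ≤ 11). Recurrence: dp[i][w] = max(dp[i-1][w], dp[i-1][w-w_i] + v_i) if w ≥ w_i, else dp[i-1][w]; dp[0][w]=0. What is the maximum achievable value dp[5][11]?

32

i\w   0   1   2   3   4   5   6   7   8   9  10  11
  0   0   0   0   0   0   0   0   0   0   0   0   0
  1   0   0   3   3   3   3   3   3   3   3   3   3
  2   0   0   3   3   3   3  11  11  14  14  14  14
  3   0  11  11  14  14  14  14  22  22  25  25  25
  4   0  11  18  18  21  21  21  22  29  29  32  32
  5   0  11  18  18  21  21  21  22  29  29  32  32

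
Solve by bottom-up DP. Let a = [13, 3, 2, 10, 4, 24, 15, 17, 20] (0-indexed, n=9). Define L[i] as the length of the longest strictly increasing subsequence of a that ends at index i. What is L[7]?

4

   i    0    1    2    3    4    5    6    7    8
a[i]   13    3    2   10    4   24   15   17   20
L[i]    1    1    1    2    2    3    3    4    5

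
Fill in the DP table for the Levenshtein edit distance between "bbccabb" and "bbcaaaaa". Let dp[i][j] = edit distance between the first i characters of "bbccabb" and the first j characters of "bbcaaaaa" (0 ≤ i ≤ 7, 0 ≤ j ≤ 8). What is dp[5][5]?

   ''  b  b  c  a  a  a  a  a
''  0  1  2  3  4  5  6  7  8
 b  1  0  1  2  3  4  5  6  7
 b  2  1  0  1  2  3  4  5  6
 c  3  2  1  0  1  2  3  4  5
 c  4  3  2  1  1  2  3  4  5
 a  5  4  3  2  1  1  2  3  4
 b  6  5  4  3  2  2  2  3  4
 b  7  6  5  4  3  3  3  3  4

1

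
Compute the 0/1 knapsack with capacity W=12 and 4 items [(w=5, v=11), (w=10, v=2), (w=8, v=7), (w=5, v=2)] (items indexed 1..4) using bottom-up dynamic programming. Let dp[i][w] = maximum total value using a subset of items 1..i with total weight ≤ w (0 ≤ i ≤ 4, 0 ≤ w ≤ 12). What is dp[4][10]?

13

i\w   0   1   2   3   4   5   6   7   8   9  10  11  12
  0   0   0   0   0   0   0   0   0   0   0   0   0   0
  1   0   0   0   0   0  11  11  11  11  11  11  11  11
  2   0   0   0   0   0  11  11  11  11  11  11  11  11
  3   0   0   0   0   0  11  11  11  11  11  11  11  11
  4   0   0   0   0   0  11  11  11  11  11  13  13  13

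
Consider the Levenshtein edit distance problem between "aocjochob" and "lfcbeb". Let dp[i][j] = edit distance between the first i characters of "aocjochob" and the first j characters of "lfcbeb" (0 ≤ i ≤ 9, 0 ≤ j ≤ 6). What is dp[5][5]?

   ''  l  f  c  b  e  b
''  0  1  2  3  4  5  6
 a  1  1  2  3  4  5  6
 o  2  2  2  3  4  5  6
 c  3  3  3  2  3  4  5
 j  4  4  4  3  3  4  5
 o  5  5  5  4  4  4  5
 c  6  6  6  5  5  5  5
 h  7  7  7  6  6  6  6
 o  8  8  8  7  7  7  7
 b  9  9  9  8  7  8  7

4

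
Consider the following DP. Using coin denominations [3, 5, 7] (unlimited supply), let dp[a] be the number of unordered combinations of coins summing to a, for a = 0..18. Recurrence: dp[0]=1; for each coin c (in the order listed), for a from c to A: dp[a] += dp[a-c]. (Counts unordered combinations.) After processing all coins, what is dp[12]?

2

after  coin     0     1     2     3     4     5     6     7     8     9    10    11    12    13    14    15    16    17    18
          3     1     0     0     1     0     0     1     0     0     1     0     0     1     0     0     1     0     0     1
          5     1     0     0     1     0     1     1     0     1     1     1     1     1     1     1     2     1     1     2
          7     1     0     0     1     0     1     1     1     1     1     2     1     2     2     2     3     2     3     3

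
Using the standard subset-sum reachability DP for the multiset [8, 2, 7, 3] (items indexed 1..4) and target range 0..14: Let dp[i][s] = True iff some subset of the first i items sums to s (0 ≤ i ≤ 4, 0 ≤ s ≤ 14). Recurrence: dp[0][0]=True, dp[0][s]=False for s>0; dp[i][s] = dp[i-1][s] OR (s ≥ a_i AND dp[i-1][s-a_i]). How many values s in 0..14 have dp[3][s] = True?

6

i\s   0   1   2   3   4   5   6   7   8   9  10  11  12  13  14
  0   T   F   F   F   F   F   F   F   F   F   F   F   F   F   F
  1   T   F   F   F   F   F   F   F   T   F   F   F   F   F   F
  2   T   F   T   F   F   F   F   F   T   F   T   F   F   F   F
  3   T   F   T   F   F   F   F   T   T   T   T   F   F   F   F
  4   T   F   T   T   F   T   F   T   T   T   T   T   T   T   F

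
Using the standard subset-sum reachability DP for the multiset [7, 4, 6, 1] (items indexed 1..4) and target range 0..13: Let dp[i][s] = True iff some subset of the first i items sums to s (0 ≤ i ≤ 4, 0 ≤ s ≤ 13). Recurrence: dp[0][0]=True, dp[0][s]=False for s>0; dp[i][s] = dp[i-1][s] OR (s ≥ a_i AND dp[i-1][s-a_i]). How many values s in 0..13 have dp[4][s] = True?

11

i\s   0   1   2   3   4   5   6   7   8   9  10  11  12  13
  0   T   F   F   F   F   F   F   F   F   F   F   F   F   F
  1   T   F   F   F   F   F   F   T   F   F   F   F   F   F
  2   T   F   F   F   T   F   F   T   F   F   F   T   F   F
  3   T   F   F   F   T   F   T   T   F   F   T   T   F   T
  4   T   T   F   F   T   T   T   T   T   F   T   T   T   T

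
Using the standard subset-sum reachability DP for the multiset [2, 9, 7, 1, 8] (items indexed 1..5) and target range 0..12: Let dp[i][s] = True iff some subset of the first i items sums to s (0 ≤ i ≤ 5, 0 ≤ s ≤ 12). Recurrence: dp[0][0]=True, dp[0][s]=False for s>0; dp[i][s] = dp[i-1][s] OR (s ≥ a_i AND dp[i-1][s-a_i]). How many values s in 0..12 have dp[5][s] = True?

10

i\s   0   1   2   3   4   5   6   7   8   9  10  11  12
  0   T   F   F   F   F   F   F   F   F   F   F   F   F
  1   T   F   T   F   F   F   F   F   F   F   F   F   F
  2   T   F   T   F   F   F   F   F   F   T   F   T   F
  3   T   F   T   F   F   F   F   T   F   T   F   T   F
  4   T   T   T   T   F   F   F   T   T   T   T   T   T
  5   T   T   T   T   F   F   F   T   T   T   T   T   T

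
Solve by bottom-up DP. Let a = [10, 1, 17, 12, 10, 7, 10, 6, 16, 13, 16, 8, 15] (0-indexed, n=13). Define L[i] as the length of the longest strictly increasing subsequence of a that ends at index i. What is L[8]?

4

   i    0    1    2    3    4    5    6    7    8    9   10   11   12
a[i]   10    1   17   12   10    7   10    6   16   13   16    8   15
L[i]    1    1    2    2    2    2    3    2    4    4    5    3    5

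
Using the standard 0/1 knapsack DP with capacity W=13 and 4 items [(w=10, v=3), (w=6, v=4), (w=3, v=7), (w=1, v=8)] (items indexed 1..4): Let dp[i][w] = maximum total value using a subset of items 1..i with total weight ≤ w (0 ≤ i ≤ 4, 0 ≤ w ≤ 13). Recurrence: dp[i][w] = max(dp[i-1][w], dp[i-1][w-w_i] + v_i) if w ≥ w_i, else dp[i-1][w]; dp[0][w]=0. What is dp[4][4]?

15

i\w   0   1   2   3   4   5   6   7   8   9  10  11  12  13
  0   0   0   0   0   0   0   0   0   0   0   0   0   0   0
  1   0   0   0   0   0   0   0   0   0   0   3   3   3   3
  2   0   0   0   0   0   0   4   4   4   4   4   4   4   4
  3   0   0   0   7   7   7   7   7   7  11  11  11  11  11
  4   0   8   8   8  15  15  15  15  15  15  19  19  19  19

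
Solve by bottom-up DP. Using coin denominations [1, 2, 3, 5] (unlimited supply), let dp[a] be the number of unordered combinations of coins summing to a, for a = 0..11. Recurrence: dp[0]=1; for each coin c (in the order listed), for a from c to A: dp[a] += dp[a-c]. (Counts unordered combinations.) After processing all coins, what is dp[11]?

24

after  coin     0     1     2     3     4     5     6     7     8     9    10    11
          1     1     1     1     1     1     1     1     1     1     1     1     1
          2     1     1     2     2     3     3     4     4     5     5     6     6
          3     1     1     2     3     4     5     7     8    10    12    14    16
          5     1     1     2     3     4     6     8    10    13    16    20    24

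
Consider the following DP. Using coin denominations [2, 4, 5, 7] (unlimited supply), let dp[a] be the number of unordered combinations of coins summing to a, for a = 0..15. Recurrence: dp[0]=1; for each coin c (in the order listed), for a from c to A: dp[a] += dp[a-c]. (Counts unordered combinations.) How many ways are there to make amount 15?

7

after  coin     0     1     2     3     4     5     6     7     8     9    10    11    12    13    14    15
          2     1     0     1     0     1     0     1     0     1     0     1     0     1     0     1     0
          4     1     0     1     0     2     0     2     0     3     0     3     0     4     0     4     0
          5     1     0     1     0     2     1     2     1     3     2     4     2     5     3     6     4
          7     1     0     1     0     2     1     2     2     3     3     4     4     6     5     8     7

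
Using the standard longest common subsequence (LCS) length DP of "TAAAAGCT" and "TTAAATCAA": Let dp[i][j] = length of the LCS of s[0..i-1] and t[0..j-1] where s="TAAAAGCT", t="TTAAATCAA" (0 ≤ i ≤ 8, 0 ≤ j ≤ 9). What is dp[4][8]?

   ''  T  T  A  A  A  T  C  A  A
''  0  0  0  0  0  0  0  0  0  0
 T  0  1  1  1  1  1  1  1  1  1
 A  0  1  1  2  2  2  2  2  2  2
 A  0  1  1  2  3  3  3  3  3  3
 A  0  1  1  2  3  4  4  4  4  4
 A  0  1  1  2  3  4  4  4  5  5
 G  0  1  1  2  3  4  4  4  5  5
 C  0  1  1  2  3  4  4  5  5  5
 T  0  1  2  2  3  4  5  5  5  5

4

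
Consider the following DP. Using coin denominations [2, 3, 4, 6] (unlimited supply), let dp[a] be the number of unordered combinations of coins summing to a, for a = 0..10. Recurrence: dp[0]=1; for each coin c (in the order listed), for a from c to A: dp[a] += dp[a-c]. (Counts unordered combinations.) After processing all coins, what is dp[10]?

7

after  coin     0     1     2     3     4     5     6     7     8     9    10
          2     1     0     1     0     1     0     1     0     1     0     1
          3     1     0     1     1     1     1     2     1     2     2     2
          4     1     0     1     1     2     1     3     2     4     3     5
          6     1     0     1     1     2     1     4     2     5     4     7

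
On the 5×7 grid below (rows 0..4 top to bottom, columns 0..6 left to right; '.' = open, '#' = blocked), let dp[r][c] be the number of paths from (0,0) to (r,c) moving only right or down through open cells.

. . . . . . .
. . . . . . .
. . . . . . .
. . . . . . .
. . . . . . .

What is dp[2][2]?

r\c   0   1   2   3   4   5   6
  0   1   1   1   1   1   1   1
  1   1   2   3   4   5   6   7
  2   1   3   6  10  15  21  28
  3   1   4  10  20  35  56  84
  4   1   5  15  35  70 126 210

6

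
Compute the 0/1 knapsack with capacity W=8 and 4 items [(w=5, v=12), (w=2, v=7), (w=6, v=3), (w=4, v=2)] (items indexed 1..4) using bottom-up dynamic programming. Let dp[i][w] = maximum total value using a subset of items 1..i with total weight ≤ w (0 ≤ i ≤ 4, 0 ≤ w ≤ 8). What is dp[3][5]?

i\w   0   1   2   3   4   5   6   7   8
  0   0   0   0   0   0   0   0   0   0
  1   0   0   0   0   0  12  12  12  12
  2   0   0   7   7   7  12  12  19  19
  3   0   0   7   7   7  12  12  19  19
  4   0   0   7   7   7  12  12  19  19

12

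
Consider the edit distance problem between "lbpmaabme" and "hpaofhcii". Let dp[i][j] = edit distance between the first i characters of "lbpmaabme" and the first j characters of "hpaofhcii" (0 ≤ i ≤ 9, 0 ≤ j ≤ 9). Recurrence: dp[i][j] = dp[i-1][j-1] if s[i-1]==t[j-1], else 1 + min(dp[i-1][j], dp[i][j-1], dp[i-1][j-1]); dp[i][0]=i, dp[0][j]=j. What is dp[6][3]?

   ''  h  p  a  o  f  h  c  i  i
''  0  1  2  3  4  5  6  7  8  9
 l  1  1  2  3  4  5  6  7  8  9
 b  2  2  2  3  4  5  6  7  8  9
 p  3  3  2  3  4  5  6  7  8  9
 m  4  4  3  3  4  5  6  7  8  9
 a  5  5  4  3  4  5  6  7  8  9
 a  6  6  5  4  4  5  6  7  8  9
 b  7  7  6  5  5  5  6  7  8  9
 m  8  8  7  6  6  6  6  7  8  9
 e  9  9  8  7  7  7  7  7  8  9

4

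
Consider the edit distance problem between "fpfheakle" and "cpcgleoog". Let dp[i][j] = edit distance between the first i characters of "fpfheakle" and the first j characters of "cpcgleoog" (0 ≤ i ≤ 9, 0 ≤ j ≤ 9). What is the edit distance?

   ''  c  p  c  g  l  e  o  o  g
''  0  1  2  3  4  5  6  7  8  9
 f  1  1  2  3  4  5  6  7  8  9
 p  2  2  1  2  3  4  5  6  7  8
 f  3  3  2  2  3  4  5  6  7  8
 h  4  4  3  3  3  4  5  6  7  8
 e  5  5  4  4  4  4  4  5  6  7
 a  6  6  5  5  5  5  5  5  6  7
 k  7  7  6  6  6  6  6  6  6  7
 l  8  8  7  7  7  6  7  7  7  7
 e  9  9  8  8  8  7  6  7  8  8

8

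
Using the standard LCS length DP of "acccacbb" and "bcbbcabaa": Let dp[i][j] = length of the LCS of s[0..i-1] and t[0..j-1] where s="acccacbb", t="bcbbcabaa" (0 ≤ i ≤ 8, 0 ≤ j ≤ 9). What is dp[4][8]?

2

   ''  b  c  b  b  c  a  b  a  a
''  0  0  0  0  0  0  0  0  0  0
 a  0  0  0  0  0  0  1  1  1  1
 c  0  0  1  1  1  1  1  1  1  1
 c  0  0  1  1  1  2  2  2  2  2
 c  0  0  1  1  1  2  2  2  2  2
 a  0  0  1  1  1  2  3  3  3  3
 c  0  0  1  1  1  2  3  3  3  3
 b  0  1  1  2  2  2  3  4  4  4
 b  0  1  1  2  3  3  3  4  4  4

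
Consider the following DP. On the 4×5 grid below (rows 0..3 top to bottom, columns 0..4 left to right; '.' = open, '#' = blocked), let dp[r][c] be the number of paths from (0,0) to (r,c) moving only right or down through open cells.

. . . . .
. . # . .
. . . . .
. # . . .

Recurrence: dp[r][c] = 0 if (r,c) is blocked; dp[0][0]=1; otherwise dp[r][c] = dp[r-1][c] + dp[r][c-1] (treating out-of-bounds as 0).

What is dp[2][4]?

r\c   0   1   2   3   4
  0   1   1   1   1   1
  1   1   2   0   1   2
  2   1   3   3   4   6
  3   1   0   3   7  13

6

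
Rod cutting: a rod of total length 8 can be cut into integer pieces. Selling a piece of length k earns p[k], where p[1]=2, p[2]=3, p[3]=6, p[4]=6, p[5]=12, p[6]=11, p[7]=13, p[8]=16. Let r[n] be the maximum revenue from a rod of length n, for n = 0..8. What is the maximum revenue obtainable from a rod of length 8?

18

   n    0    1    2    3    4    5    6    7    8
r[n]    0    2    4    6    8   12   14   16   18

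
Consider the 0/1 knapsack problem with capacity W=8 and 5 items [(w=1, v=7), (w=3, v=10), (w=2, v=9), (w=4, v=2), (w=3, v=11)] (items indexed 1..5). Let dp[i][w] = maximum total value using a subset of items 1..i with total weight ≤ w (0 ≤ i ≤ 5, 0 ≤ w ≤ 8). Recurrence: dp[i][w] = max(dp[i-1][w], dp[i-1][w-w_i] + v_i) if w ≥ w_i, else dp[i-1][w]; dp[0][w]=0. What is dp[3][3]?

i\w   0   1   2   3   4   5   6   7   8
  0   0   0   0   0   0   0   0   0   0
  1   0   7   7   7   7   7   7   7   7
  2   0   7   7  10  17  17  17  17  17
  3   0   7   9  16  17  19  26  26  26
  4   0   7   9  16  17  19  26  26  26
  5   0   7   9  16  18  20  27  28  30

16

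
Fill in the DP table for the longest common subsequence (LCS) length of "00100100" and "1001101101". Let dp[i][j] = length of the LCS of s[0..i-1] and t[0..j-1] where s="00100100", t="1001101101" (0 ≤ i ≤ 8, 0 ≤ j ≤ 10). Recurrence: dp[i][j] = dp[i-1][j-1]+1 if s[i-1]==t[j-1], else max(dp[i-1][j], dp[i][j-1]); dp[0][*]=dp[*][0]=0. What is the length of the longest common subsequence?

6

   ''  1  0  0  1  1  0  1  1  0  1
''  0  0  0  0  0  0  0  0  0  0  0
 0  0  0  1  1  1  1  1  1  1  1  1
 0  0  0  1  2  2  2  2  2  2  2  2
 1  0  1  1  2  3  3  3  3  3  3  3
 0  0  1  2  2  3  3  4  4  4  4  4
 0  0  1  2  3  3  3  4  4  4  5  5
 1  0  1  2  3  4  4  4  5  5  5  6
 0  0  1  2  3  4  4  5  5  5  6  6
 0  0  1  2  3  4  4  5  5  5  6  6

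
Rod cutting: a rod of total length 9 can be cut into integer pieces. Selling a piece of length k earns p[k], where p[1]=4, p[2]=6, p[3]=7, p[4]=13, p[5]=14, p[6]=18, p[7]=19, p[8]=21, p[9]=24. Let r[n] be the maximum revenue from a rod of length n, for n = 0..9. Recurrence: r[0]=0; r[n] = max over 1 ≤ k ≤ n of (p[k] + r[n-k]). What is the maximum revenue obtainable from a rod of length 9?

36

   n    0    1    2    3    4    5    6    7    8    9
r[n]    0    4    8   12   16   20   24   28   32   36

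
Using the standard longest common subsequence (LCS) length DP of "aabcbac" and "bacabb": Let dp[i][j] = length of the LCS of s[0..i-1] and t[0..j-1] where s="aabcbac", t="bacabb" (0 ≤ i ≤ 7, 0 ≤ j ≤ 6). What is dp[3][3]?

1

   ''  b  a  c  a  b  b
''  0  0  0  0  0  0  0
 a  0  0  1  1  1  1  1
 a  0  0  1  1  2  2  2
 b  0  1  1  1  2  3  3
 c  0  1  1  2  2  3  3
 b  0  1  1  2  2  3  4
 a  0  1  2  2  3  3  4
 c  0  1  2  3  3  3  4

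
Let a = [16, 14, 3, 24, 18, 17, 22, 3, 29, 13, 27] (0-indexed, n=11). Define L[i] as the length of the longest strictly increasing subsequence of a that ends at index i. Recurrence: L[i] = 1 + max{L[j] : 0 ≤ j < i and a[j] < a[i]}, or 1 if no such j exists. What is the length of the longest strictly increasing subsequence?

4

   i    0    1    2    3    4    5    6    7    8    9   10
a[i]   16   14    3   24   18   17   22    3   29   13   27
L[i]    1    1    1    2    2    2    3    1    4    2    4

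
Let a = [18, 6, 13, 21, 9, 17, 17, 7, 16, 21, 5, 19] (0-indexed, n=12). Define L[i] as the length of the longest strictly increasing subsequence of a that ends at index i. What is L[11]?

   i    0    1    2    3    4    5    6    7    8    9   10   11
a[i]   18    6   13   21    9   17   17    7   16   21    5   19
L[i]    1    1    2    3    2    3    3    2    3    4    1    4

4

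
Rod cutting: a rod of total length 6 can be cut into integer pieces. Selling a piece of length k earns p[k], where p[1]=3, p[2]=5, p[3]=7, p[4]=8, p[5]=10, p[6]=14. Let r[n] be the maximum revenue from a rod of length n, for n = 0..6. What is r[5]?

15

   n    0    1    2    3    4    5    6
r[n]    0    3    6    9   12   15   18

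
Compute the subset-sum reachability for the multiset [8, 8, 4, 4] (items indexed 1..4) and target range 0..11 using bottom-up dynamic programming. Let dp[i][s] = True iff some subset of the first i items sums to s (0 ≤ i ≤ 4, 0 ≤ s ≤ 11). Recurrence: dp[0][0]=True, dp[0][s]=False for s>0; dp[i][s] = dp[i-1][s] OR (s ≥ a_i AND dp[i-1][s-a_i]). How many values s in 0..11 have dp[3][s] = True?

3

i\s   0   1   2   3   4   5   6   7   8   9  10  11
  0   T   F   F   F   F   F   F   F   F   F   F   F
  1   T   F   F   F   F   F   F   F   T   F   F   F
  2   T   F   F   F   F   F   F   F   T   F   F   F
  3   T   F   F   F   T   F   F   F   T   F   F   F
  4   T   F   F   F   T   F   F   F   T   F   F   F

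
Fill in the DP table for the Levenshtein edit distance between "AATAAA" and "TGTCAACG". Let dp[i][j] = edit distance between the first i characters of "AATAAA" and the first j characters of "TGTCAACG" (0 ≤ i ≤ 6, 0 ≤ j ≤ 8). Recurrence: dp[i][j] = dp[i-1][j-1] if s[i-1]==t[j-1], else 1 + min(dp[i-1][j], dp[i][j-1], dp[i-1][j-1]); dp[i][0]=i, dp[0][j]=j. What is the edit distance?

   ''  T  G  T  C  A  A  C  G
''  0  1  2  3  4  5  6  7  8
 A  1  1  2  3  4  4  5  6  7
 A  2  2  2  3  4  4  4  5  6
 T  3  2  3  2  3  4  5  5  6
 A  4  3  3  3  3  3  4  5  6
 A  5  4  4  4  4  3  3  4  5
 A  6  5  5  5  5  4  3  4  5

5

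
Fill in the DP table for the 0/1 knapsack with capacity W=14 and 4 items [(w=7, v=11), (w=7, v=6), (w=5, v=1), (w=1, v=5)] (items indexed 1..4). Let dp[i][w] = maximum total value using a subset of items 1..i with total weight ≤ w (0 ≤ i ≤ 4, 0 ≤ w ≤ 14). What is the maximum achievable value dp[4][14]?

i\w   0   1   2   3   4   5   6   7   8   9  10  11  12  13  14
  0   0   0   0   0   0   0   0   0   0   0   0   0   0   0   0
  1   0   0   0   0   0   0   0  11  11  11  11  11  11  11  11
  2   0   0   0   0   0   0   0  11  11  11  11  11  11  11  17
  3   0   0   0   0   0   1   1  11  11  11  11  11  12  12  17
  4   0   5   5   5   5   5   6  11  16  16  16  16  16  17  17

17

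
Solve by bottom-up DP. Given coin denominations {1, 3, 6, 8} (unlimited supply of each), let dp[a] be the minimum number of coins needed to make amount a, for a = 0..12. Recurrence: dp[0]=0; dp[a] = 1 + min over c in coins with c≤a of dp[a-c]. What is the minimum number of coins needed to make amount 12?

 a  0  1  2  3  4  5  6  7  8  9 10 11 12
dp  0  1  2  1  2  3  1  2  1  2  3  2  2

2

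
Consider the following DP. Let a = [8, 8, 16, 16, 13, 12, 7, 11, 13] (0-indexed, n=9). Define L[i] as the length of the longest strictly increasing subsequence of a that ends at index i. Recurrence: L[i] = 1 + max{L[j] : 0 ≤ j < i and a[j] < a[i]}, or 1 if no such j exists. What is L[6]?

1

   i    0    1    2    3    4    5    6    7    8
a[i]    8    8   16   16   13   12    7   11   13
L[i]    1    1    2    2    2    2    1    2    3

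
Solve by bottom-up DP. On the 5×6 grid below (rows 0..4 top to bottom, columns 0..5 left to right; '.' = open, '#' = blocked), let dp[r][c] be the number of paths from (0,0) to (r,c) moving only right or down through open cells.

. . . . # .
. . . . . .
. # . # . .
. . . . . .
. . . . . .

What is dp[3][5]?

16

r\c   0   1   2   3   4   5
  0   1   1   1   1   0   0
  1   1   2   3   4   4   4
  2   1   0   3   0   4   8
  3   1   1   4   4   8  16
  4   1   2   6  10  18  34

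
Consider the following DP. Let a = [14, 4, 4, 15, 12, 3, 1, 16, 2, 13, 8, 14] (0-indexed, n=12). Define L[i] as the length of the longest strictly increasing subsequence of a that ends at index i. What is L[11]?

   i    0    1    2    3    4    5    6    7    8    9   10   11
a[i]   14    4    4   15   12    3    1   16    2   13    8   14
L[i]    1    1    1    2    2    1    1    3    2    3    3    4

4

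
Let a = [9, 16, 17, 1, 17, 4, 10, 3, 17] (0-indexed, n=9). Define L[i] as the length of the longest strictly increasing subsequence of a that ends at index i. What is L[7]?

2

   i    0    1    2    3    4    5    6    7    8
a[i]    9   16   17    1   17    4   10    3   17
L[i]    1    2    3    1    3    2    3    2    4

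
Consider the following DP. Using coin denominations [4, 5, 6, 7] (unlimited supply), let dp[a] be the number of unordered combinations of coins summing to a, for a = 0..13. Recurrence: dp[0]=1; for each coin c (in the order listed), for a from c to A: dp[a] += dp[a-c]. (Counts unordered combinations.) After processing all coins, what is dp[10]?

after  coin     0     1     2     3     4     5     6     7     8     9    10    11    12    13
          4     1     0     0     0     1     0     0     0     1     0     0     0     1     0
          5     1     0     0     0     1     1     0     0     1     1     1     0     1     1
          6     1     0     0     0     1     1     1     0     1     1     2     1     2     1
          7     1     0     0     0     1     1     1     1     1     1     2     2     3     2

2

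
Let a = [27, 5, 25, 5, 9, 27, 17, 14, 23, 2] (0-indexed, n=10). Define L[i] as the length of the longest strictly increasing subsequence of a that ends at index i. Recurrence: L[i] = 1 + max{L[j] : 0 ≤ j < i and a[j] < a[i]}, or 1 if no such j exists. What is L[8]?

   i    0    1    2    3    4    5    6    7    8    9
a[i]   27    5   25    5    9   27   17   14   23    2
L[i]    1    1    2    1    2    3    3    3    4    1

4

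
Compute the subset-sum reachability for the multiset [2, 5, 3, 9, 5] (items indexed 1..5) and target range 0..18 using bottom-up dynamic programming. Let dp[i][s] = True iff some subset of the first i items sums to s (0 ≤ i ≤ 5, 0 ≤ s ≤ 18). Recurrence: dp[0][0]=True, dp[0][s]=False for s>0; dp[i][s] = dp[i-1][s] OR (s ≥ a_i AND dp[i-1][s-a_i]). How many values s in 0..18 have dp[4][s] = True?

i\s   0   1   2   3   4   5   6   7   8   9  10  11  12  13  14  15  16  17  18
  0   T   F   F   F   F   F   F   F   F   F   F   F   F   F   F   F   F   F   F
  1   T   F   T   F   F   F   F   F   F   F   F   F   F   F   F   F   F   F   F
  2   T   F   T   F   F   T   F   T   F   F   F   F   F   F   F   F   F   F   F
  3   T   F   T   T   F   T   F   T   T   F   T   F   F   F   F   F   F   F   F
  4   T   F   T   T   F   T   F   T   T   T   T   T   T   F   T   F   T   T   F
  5   T   F   T   T   F   T   F   T   T   T   T   T   T   T   T   T   T   T   F

13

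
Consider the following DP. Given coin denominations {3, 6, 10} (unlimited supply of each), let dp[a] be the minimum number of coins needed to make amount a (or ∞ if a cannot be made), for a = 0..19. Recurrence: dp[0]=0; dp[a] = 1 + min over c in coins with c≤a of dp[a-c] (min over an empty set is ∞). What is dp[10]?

1

 a  0  1  2  3  4  5  6  7  8  9 10 11 12 13 14 15 16 17 18 19
dp  0  -  -  1  -  -  1  -  -  2  1  -  2  2  -  3  2  -  3  3
(- denotes ∞ / unreachable)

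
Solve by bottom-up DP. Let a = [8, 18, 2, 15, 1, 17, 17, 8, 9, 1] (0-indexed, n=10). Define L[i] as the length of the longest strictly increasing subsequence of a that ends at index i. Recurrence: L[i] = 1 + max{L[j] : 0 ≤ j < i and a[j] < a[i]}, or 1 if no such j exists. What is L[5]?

   i    0    1    2    3    4    5    6    7    8    9
a[i]    8   18    2   15    1   17   17    8    9    1
L[i]    1    2    1    2    1    3    3    2    3    1

3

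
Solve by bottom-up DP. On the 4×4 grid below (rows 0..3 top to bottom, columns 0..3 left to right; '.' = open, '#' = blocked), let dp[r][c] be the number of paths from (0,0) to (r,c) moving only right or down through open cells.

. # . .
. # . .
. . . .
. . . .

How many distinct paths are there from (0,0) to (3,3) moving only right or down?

4

r\c   0   1   2   3
  0   1   0   0   0
  1   1   0   0   0
  2   1   1   1   1
  3   1   2   3   4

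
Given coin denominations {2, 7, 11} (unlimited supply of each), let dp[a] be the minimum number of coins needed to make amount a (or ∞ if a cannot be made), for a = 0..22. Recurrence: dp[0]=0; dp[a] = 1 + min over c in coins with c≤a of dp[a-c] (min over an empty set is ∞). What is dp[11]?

1

 a  0  1  2  3  4  5  6  7  8  9 10 11 12 13 14 15 16 17 18 19 20 21 22
dp  0  -  1  -  2  -  3  1  4  2  5  1  6  2  2  3  3  4  2  5  3  3  2
(- denotes ∞ / unreachable)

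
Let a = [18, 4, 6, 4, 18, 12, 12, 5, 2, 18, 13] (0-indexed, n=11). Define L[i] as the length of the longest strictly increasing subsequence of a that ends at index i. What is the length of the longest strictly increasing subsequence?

   i    0    1    2    3    4    5    6    7    8    9   10
a[i]   18    4    6    4   18   12   12    5    2   18   13
L[i]    1    1    2    1    3    3    3    2    1    4    4

4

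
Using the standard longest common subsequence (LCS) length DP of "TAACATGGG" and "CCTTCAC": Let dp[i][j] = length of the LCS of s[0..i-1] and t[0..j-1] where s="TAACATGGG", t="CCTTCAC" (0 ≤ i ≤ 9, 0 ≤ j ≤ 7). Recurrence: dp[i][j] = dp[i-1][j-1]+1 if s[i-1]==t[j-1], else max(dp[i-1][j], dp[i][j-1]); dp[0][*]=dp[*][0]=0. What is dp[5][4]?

1

   ''  C  C  T  T  C  A  C
''  0  0  0  0  0  0  0  0
 T  0  0  0  1  1  1  1  1
 A  0  0  0  1  1  1  2  2
 A  0  0  0  1  1  1  2  2
 C  0  1  1  1  1  2  2  3
 A  0  1  1  1  1  2  3  3
 T  0  1  1  2  2  2  3  3
 G  0  1  1  2  2  2  3  3
 G  0  1  1  2  2  2  3  3
 G  0  1  1  2  2  2  3  3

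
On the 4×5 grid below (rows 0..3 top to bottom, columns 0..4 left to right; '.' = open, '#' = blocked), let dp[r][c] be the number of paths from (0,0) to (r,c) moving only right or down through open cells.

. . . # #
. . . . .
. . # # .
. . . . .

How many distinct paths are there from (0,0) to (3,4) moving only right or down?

r\c   0   1   2   3   4
  0   1   1   1   0   0
  1   1   2   3   3   3
  2   1   3   0   0   3
  3   1   4   4   4   7

7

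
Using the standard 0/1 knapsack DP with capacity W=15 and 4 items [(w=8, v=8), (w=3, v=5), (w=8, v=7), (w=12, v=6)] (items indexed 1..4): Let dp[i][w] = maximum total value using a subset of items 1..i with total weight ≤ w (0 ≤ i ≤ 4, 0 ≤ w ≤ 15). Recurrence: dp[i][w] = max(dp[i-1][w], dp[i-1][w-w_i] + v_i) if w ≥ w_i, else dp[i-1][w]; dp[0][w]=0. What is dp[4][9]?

8

i\w   0   1   2   3   4   5   6   7   8   9  10  11  12  13  14  15
  0   0   0   0   0   0   0   0   0   0   0   0   0   0   0   0   0
  1   0   0   0   0   0   0   0   0   8   8   8   8   8   8   8   8
  2   0   0   0   5   5   5   5   5   8   8   8  13  13  13  13  13
  3   0   0   0   5   5   5   5   5   8   8   8  13  13  13  13  13
  4   0   0   0   5   5   5   5   5   8   8   8  13  13  13  13  13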